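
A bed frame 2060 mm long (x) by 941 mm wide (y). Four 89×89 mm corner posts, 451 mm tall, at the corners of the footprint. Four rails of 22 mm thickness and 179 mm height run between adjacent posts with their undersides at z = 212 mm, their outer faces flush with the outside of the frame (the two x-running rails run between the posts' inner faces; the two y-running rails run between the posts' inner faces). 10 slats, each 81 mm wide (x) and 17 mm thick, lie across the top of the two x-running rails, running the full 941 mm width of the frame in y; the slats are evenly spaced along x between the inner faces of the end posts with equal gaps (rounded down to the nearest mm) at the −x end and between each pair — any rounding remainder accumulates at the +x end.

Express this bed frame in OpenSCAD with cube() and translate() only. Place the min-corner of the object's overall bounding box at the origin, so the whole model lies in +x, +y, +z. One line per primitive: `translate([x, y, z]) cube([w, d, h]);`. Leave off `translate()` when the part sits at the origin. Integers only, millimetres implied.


cube([89, 89, 451]);
translate([0, 852, 0]) cube([89, 89, 451]);
translate([1971, 0, 0]) cube([89, 89, 451]);
translate([1971, 852, 0]) cube([89, 89, 451]);
translate([89, 0, 212]) cube([1882, 22, 179]);
translate([89, 919, 212]) cube([1882, 22, 179]);
translate([0, 89, 212]) cube([22, 763, 179]);
translate([2038, 89, 212]) cube([22, 763, 179]);
translate([186, 0, 391]) cube([81, 941, 17]);
translate([364, 0, 391]) cube([81, 941, 17]);
translate([542, 0, 391]) cube([81, 941, 17]);
translate([720, 0, 391]) cube([81, 941, 17]);
translate([898, 0, 391]) cube([81, 941, 17]);
translate([1076, 0, 391]) cube([81, 941, 17]);
translate([1254, 0, 391]) cube([81, 941, 17]);
translate([1432, 0, 391]) cube([81, 941, 17]);
translate([1610, 0, 391]) cube([81, 941, 17]);
translate([1788, 0, 391]) cube([81, 941, 17]);


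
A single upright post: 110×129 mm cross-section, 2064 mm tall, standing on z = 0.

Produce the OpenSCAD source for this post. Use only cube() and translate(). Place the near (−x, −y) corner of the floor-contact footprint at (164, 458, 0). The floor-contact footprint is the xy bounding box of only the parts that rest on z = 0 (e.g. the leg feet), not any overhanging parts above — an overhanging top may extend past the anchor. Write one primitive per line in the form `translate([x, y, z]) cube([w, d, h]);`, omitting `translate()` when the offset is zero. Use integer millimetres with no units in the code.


translate([164, 458, 0]) cube([110, 129, 2064]);


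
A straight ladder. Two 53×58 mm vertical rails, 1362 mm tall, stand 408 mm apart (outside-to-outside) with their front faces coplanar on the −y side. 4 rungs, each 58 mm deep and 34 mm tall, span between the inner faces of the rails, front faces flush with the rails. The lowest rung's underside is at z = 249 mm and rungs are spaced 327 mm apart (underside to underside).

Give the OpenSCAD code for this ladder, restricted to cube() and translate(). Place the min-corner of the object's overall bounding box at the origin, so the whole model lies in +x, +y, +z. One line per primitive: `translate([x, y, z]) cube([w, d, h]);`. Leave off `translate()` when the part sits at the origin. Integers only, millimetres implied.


// rung span = 408 - 2*53 = 302
// rung[k] z = 249 + k*327
cube([53, 58, 1362]);
translate([355, 0, 0]) cube([53, 58, 1362]);
translate([53, 0, 249]) cube([302, 58, 34]);
translate([53, 0, 576]) cube([302, 58, 34]);
translate([53, 0, 903]) cube([302, 58, 34]);
translate([53, 0, 1230]) cube([302, 58, 34]);


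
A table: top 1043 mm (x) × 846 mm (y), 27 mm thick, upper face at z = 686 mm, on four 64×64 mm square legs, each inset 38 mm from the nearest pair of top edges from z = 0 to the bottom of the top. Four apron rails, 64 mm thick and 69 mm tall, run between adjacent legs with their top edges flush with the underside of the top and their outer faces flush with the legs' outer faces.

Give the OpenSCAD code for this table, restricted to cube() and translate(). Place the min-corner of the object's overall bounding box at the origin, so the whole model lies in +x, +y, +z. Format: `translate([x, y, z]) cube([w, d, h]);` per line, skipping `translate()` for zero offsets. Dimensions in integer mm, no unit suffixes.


translate([0, 0, 659]) cube([1043, 846, 27]);
translate([38, 38, 0]) cube([64, 64, 659]);
translate([941, 38, 0]) cube([64, 64, 659]);
translate([38, 744, 0]) cube([64, 64, 659]);
translate([941, 744, 0]) cube([64, 64, 659]);
translate([102, 38, 590]) cube([839, 64, 69]);
translate([102, 744, 590]) cube([839, 64, 69]);
translate([38, 102, 590]) cube([64, 642, 69]);
translate([941, 102, 590]) cube([64, 642, 69]);


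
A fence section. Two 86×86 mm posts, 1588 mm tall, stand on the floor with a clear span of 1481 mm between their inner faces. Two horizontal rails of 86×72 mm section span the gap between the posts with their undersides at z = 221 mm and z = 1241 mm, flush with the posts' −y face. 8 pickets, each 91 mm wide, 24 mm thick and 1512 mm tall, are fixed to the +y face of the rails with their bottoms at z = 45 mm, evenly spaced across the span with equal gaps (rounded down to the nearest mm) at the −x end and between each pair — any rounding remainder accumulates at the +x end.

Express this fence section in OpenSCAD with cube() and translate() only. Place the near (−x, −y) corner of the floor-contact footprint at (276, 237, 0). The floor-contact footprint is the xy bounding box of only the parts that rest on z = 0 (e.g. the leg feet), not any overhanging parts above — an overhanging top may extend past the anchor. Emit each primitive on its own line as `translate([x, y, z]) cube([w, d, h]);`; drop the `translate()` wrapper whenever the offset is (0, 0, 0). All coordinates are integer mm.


translate([276, 237, 0]) cube([86, 86, 1588]);
translate([1843, 237, 0]) cube([86, 86, 1588]);
translate([362, 237, 221]) cube([1481, 86, 72]);
translate([362, 237, 1241]) cube([1481, 86, 72]);
translate([445, 323, 45]) cube([91, 24, 1512]);
translate([619, 323, 45]) cube([91, 24, 1512]);
translate([793, 323, 45]) cube([91, 24, 1512]);
translate([967, 323, 45]) cube([91, 24, 1512]);
translate([1141, 323, 45]) cube([91, 24, 1512]);
translate([1315, 323, 45]) cube([91, 24, 1512]);
translate([1489, 323, 45]) cube([91, 24, 1512]);
translate([1663, 323, 45]) cube([91, 24, 1512]);


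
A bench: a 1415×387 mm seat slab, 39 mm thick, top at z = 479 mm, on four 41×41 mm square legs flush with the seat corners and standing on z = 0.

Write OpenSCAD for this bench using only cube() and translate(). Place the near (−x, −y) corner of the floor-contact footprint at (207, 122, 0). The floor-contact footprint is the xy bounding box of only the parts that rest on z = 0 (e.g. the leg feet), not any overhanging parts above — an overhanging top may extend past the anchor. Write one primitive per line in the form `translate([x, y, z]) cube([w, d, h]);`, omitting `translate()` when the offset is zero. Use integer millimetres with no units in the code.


translate([207, 122, 440]) cube([1415, 387, 39]);
translate([207, 122, 0]) cube([41, 41, 440]);
translate([207, 468, 0]) cube([41, 41, 440]);
translate([1581, 122, 0]) cube([41, 41, 440]);
translate([1581, 468, 0]) cube([41, 41, 440]);


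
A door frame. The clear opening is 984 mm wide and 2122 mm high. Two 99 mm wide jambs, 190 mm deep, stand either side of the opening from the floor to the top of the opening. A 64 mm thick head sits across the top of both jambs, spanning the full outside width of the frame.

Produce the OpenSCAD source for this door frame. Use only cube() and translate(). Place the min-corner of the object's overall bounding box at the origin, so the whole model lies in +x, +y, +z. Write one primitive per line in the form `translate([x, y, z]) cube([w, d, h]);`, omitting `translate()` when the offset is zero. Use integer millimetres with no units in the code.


cube([99, 190, 2122]);
translate([1083, 0, 0]) cube([99, 190, 2122]);
translate([0, 0, 2122]) cube([1182, 190, 64]);


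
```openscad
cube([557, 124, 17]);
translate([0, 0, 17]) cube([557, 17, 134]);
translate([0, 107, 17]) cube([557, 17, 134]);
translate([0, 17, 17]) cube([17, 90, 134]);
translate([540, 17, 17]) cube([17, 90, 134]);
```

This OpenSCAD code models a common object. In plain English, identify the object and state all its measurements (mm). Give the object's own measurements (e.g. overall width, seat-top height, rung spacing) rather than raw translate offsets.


An open-topped rectangular box: outside dimensions 557×124×151 mm, with a uniform wall and base thickness of 17 mm. The base is a full 557×124 slab on the floor; four walls sit on top of the base. The front and back walls (the −y and +y sides) span the full width; the two side walls fit between them.


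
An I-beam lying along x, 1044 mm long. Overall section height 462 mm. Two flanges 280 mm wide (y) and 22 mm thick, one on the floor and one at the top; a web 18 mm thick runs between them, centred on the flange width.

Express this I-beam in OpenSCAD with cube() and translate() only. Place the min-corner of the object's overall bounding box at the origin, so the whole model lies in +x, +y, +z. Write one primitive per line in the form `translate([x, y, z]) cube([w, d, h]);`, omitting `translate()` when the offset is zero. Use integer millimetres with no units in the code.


cube([1044, 280, 22]);
translate([0, 131, 22]) cube([1044, 18, 418]);
translate([0, 0, 440]) cube([1044, 280, 22]);


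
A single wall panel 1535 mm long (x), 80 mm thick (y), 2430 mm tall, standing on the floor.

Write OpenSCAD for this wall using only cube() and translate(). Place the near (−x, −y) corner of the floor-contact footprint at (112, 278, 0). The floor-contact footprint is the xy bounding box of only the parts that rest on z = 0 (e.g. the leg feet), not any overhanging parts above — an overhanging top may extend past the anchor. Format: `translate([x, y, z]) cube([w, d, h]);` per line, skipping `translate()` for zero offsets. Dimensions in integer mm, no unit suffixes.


translate([112, 278, 0]) cube([1535, 80, 2430]);


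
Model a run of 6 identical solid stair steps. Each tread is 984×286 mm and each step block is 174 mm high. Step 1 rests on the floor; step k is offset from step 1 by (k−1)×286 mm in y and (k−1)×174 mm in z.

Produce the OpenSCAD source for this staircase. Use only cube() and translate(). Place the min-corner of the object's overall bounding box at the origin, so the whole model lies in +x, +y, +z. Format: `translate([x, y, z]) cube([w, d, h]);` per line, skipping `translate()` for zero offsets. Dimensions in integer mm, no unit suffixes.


cube([984, 286, 174]);
translate([0, 286, 174]) cube([984, 286, 174]);
translate([0, 572, 348]) cube([984, 286, 174]);
translate([0, 858, 522]) cube([984, 286, 174]);
translate([0, 1144, 696]) cube([984, 286, 174]);
translate([0, 1430, 870]) cube([984, 286, 174]);


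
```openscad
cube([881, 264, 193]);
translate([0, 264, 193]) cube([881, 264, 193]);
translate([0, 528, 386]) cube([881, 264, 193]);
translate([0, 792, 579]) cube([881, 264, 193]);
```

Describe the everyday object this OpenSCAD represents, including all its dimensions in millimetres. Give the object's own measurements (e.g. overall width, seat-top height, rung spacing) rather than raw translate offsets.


A straight staircase of 4 solid steps. Each step is 881 mm wide (x), 264 mm deep (y, the going) and 193 mm tall (the rise). The first step rests on the floor; each subsequent step sits one going further in +y and one rise higher in +z, directly behind and above the previous step with no overlap.


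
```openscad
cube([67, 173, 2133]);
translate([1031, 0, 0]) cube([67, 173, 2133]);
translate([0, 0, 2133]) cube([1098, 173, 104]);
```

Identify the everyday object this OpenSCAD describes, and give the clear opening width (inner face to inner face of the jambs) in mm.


A door frame. The clear opening width is 964 mm.

Two 2133 mm tall posts with a header on top — a door frame. The left jamb is 67 mm wide at x = 0; the right jamb starts at x = 1031. The clear opening is 1031 − 67 = 964 mm.


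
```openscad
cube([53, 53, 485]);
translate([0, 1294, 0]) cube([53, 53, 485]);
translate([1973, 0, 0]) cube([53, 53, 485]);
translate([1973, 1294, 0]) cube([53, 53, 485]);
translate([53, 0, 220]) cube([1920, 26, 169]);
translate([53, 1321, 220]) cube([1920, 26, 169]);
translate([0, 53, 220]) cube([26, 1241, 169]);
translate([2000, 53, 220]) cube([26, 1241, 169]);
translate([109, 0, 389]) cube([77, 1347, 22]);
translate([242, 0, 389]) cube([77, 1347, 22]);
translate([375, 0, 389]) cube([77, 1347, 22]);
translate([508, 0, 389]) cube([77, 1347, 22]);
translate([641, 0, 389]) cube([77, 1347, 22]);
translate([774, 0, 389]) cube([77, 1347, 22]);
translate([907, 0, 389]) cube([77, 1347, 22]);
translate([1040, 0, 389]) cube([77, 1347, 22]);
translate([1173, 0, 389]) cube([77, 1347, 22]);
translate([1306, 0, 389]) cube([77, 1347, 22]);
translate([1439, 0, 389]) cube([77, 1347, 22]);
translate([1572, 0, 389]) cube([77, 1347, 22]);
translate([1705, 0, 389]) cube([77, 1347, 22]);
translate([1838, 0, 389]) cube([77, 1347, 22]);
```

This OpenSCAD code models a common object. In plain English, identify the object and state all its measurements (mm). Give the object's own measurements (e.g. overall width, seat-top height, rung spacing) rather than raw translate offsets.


A bed frame 2026 mm long (x) by 1347 mm wide (y). Four 53×53 mm corner posts, 485 mm tall, at the corners of the footprint. Four rails of 26 mm thickness and 169 mm height run between adjacent posts with their undersides at z = 220 mm, their outer faces flush with the outside of the frame (the two x-running rails run between the posts' inner faces; the two y-running rails run between the posts' inner faces). 14 slats, each 77 mm wide (x) and 22 mm thick, lie across the top of the two x-running rails, running the full 1347 mm width of the frame in y; along x they sit between the end posts with a 56 mm gap after the −x posts and between neighbouring slats, leaving 58 mm before the +x posts.


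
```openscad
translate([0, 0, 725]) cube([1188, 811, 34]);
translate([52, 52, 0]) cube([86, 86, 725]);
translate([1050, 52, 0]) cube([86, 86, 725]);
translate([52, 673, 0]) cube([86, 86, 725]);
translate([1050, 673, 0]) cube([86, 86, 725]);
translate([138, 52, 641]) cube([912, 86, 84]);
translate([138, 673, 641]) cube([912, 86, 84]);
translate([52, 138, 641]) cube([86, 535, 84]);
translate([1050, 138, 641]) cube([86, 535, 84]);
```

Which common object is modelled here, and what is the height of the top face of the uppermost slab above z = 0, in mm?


A table. The table height is 759 mm.

A 1188×811×34 slab sits at z = 725 on four 86 mm square posts — a table. The top surface is at 725 + 34 = 759 mm.


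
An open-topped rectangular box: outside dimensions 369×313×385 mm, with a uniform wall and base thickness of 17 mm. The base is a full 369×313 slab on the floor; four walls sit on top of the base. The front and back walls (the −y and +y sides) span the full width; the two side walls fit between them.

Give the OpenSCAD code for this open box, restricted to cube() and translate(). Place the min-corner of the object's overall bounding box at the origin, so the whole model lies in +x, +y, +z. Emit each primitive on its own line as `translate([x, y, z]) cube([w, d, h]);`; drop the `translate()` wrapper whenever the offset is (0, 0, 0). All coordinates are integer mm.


cube([369, 313, 17]);
translate([0, 0, 17]) cube([369, 17, 368]);
translate([0, 296, 17]) cube([369, 17, 368]);
translate([0, 17, 17]) cube([17, 279, 368]);
translate([352, 17, 17]) cube([17, 279, 368]);


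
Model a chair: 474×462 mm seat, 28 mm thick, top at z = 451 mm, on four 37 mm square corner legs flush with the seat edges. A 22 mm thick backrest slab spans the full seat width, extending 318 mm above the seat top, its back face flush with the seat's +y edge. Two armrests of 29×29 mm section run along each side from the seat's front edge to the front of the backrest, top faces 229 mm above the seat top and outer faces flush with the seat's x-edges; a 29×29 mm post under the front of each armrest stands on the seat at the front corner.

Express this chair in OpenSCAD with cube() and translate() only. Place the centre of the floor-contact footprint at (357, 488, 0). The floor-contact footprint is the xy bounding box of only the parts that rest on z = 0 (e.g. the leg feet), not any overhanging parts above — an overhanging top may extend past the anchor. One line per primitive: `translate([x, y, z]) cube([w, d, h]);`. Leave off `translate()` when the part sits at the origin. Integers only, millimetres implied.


translate([120, 257, 423]) cube([474, 462, 28]);
translate([120, 257, 0]) cube([37, 37, 423]);
translate([557, 257, 0]) cube([37, 37, 423]);
translate([120, 682, 0]) cube([37, 37, 423]);
translate([557, 682, 0]) cube([37, 37, 423]);
translate([120, 697, 451]) cube([474, 22, 318]);
translate([120, 257, 651]) cube([29, 440, 29]);
translate([565, 257, 651]) cube([29, 440, 29]);
translate([120, 257, 451]) cube([29, 29, 200]);
translate([565, 257, 451]) cube([29, 29, 200]);


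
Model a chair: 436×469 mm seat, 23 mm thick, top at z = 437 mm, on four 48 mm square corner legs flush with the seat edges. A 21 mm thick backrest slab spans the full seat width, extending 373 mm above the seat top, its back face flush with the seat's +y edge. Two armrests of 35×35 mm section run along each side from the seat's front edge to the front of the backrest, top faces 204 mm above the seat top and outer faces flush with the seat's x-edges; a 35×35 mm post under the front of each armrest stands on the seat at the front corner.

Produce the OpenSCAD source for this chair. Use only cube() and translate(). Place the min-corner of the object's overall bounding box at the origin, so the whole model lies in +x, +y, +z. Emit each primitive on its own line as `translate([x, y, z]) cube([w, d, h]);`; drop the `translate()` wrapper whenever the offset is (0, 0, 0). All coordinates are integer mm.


translate([0, 0, 414]) cube([436, 469, 23]);
cube([48, 48, 414]);
translate([388, 0, 0]) cube([48, 48, 414]);
translate([0, 421, 0]) cube([48, 48, 414]);
translate([388, 421, 0]) cube([48, 48, 414]);
translate([0, 448, 437]) cube([436, 21, 373]);
translate([0, 0, 606]) cube([35, 448, 35]);
translate([401, 0, 606]) cube([35, 448, 35]);
translate([0, 0, 437]) cube([35, 35, 169]);
translate([401, 0, 437]) cube([35, 35, 169]);


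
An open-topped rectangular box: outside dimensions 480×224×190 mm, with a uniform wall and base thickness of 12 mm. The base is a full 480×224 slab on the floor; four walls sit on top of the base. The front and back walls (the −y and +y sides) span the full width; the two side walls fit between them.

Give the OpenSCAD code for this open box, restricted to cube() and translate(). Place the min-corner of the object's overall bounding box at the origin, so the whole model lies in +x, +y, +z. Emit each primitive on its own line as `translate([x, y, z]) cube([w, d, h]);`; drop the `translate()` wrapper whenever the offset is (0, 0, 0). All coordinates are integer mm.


cube([480, 224, 12]);
translate([0, 0, 12]) cube([480, 12, 178]);
translate([0, 212, 12]) cube([480, 12, 178]);
translate([0, 12, 12]) cube([12, 200, 178]);
translate([468, 12, 12]) cube([12, 200, 178]);


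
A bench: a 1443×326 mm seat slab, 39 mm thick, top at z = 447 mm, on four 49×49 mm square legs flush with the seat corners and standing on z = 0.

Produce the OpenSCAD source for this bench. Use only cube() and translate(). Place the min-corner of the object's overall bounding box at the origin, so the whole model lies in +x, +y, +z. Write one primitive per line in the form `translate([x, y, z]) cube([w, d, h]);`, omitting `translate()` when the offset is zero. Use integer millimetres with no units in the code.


translate([0, 0, 408]) cube([1443, 326, 39]);
cube([49, 49, 408]);
translate([0, 277, 0]) cube([49, 49, 408]);
translate([1394, 0, 0]) cube([49, 49, 408]);
translate([1394, 277, 0]) cube([49, 49, 408]);


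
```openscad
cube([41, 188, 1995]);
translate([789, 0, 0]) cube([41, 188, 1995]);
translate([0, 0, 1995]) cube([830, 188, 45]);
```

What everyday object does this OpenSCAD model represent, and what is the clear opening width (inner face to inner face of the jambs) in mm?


A door frame. The clear opening width is 748 mm.

Two 1995 mm tall posts with a header on top — a door frame. The left jamb is 41 mm wide at x = 0; the right jamb starts at x = 789. The clear opening is 789 − 41 = 748 mm.


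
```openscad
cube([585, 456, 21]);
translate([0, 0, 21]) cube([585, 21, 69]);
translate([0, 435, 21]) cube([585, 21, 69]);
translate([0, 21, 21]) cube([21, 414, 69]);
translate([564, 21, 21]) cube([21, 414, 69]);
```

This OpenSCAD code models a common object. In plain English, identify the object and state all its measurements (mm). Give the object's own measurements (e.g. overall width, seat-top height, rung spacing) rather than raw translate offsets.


An open-topped rectangular box: outside dimensions 585×456×90 mm, with a uniform wall and base thickness of 21 mm. The base is a full 585×456 slab on the floor; four walls sit on top of the base. The front and back walls (the −y and +y sides) span the full width; the two side walls fit between them.


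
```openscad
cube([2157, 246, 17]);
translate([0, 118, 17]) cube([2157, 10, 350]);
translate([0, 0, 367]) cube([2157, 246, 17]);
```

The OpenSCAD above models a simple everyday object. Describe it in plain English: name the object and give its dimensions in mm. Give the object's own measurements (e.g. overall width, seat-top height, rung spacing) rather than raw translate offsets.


An I-beam lying along x, 2157 mm long. Overall section height 384 mm. Two flanges 246 mm wide (y) and 17 mm thick, one on the floor and one at the top; a web 10 mm thick runs between them, centred on the flange width.


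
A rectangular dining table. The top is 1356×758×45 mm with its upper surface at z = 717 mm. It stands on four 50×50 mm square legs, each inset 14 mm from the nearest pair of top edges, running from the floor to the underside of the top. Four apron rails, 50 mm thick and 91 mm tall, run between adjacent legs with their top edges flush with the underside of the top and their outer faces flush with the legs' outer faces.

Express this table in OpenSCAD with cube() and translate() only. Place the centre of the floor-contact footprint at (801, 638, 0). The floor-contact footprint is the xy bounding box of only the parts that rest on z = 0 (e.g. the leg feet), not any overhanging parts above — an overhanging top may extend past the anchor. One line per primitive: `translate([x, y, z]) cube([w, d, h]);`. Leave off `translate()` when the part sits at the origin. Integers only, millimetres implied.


translate([123, 259, 672]) cube([1356, 758, 45]);
translate([137, 273, 0]) cube([50, 50, 672]);
translate([1415, 273, 0]) cube([50, 50, 672]);
translate([137, 953, 0]) cube([50, 50, 672]);
translate([1415, 953, 0]) cube([50, 50, 672]);
translate([187, 273, 581]) cube([1228, 50, 91]);
translate([187, 953, 581]) cube([1228, 50, 91]);
translate([137, 323, 581]) cube([50, 630, 91]);
translate([1415, 323, 581]) cube([50, 630, 91]);


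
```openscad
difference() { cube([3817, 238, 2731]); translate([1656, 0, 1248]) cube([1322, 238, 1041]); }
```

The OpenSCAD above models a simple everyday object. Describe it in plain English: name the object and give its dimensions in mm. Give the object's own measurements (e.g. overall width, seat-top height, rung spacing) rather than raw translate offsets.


A wall 3817 mm long (x), 238 mm thick (y), 2731 mm tall, with a rectangular window opening cut through it. The opening is 1322 mm wide and 1041 mm tall; its sill is at z = 1248 mm and its near (−x) edge is 1656 mm from the wall's −x end. The opening passes through the full wall thickness.


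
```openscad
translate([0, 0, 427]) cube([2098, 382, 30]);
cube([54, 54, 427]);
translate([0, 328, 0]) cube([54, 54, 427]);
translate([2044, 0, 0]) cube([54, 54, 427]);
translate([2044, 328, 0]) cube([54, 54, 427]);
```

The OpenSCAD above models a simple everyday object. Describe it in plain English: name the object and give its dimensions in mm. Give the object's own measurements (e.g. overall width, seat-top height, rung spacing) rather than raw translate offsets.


A long wooden bench with a 2098 mm (x) × 382 mm (y) seat, 30 mm thick, its top surface 457 mm above the floor. Four 54 mm square legs at the seat corners, flush with the edges, run from z = 0 to the seat underside.


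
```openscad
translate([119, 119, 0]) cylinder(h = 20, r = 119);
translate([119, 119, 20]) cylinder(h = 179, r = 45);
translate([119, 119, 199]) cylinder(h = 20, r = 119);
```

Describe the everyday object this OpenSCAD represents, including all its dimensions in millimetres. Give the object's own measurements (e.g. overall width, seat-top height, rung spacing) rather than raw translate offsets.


A spool: two coaxial disc flanges of radius 119 mm and thickness 20 mm, joined by a core cylinder of radius 45 mm and height 179 mm. The lower flange rests on z = 0 and the three cylinders share a vertical axis.


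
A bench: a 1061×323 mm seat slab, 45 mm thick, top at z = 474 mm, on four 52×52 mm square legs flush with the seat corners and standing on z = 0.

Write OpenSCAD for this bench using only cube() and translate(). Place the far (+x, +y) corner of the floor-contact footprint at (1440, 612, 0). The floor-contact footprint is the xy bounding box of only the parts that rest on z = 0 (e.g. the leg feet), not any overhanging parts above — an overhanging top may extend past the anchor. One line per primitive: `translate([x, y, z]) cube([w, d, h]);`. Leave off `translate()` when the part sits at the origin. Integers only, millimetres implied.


translate([379, 289, 429]) cube([1061, 323, 45]);
translate([379, 289, 0]) cube([52, 52, 429]);
translate([379, 560, 0]) cube([52, 52, 429]);
translate([1388, 289, 0]) cube([52, 52, 429]);
translate([1388, 560, 0]) cube([52, 52, 429]);


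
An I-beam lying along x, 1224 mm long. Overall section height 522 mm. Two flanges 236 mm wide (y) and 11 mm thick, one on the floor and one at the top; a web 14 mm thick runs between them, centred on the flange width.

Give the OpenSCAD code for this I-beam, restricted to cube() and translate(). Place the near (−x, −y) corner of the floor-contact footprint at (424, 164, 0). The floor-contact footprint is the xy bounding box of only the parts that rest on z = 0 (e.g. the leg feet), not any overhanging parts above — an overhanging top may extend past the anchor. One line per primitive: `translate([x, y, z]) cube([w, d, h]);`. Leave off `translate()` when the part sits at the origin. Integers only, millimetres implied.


translate([424, 164, 0]) cube([1224, 236, 11]);
translate([424, 275, 11]) cube([1224, 14, 500]);
translate([424, 164, 511]) cube([1224, 236, 11]);


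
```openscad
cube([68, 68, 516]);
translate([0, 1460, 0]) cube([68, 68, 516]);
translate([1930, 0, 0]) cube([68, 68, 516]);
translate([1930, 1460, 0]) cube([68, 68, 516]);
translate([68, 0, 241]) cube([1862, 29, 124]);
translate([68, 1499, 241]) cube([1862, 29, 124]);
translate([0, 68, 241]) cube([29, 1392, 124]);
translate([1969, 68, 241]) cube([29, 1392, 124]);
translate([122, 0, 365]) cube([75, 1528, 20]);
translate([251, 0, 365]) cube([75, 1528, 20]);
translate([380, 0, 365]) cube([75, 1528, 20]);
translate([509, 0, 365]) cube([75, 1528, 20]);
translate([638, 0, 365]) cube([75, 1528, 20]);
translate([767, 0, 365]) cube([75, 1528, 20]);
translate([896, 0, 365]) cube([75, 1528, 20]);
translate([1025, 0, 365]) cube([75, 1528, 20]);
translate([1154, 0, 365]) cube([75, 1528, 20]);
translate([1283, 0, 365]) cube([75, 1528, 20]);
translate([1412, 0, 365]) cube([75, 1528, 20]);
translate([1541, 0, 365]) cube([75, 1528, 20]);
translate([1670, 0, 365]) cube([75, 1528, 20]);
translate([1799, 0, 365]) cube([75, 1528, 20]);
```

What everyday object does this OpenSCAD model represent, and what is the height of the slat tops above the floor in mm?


A bed frame. The slat-top height is 385 mm.

Four posts, four rails, and a row of slats — a bed frame. Slats sit on the rails at z = 241 + 124 = 365; with slat thickness 20, the top is 385 mm.


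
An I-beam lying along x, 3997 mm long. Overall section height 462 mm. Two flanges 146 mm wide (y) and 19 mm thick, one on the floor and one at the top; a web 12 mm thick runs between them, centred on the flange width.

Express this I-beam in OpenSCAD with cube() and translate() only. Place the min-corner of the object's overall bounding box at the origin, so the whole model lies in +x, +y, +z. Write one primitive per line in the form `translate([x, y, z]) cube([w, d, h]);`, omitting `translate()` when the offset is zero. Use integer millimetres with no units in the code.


cube([3997, 146, 19]);
translate([0, 67, 19]) cube([3997, 12, 424]);
translate([0, 0, 443]) cube([3997, 146, 19]);


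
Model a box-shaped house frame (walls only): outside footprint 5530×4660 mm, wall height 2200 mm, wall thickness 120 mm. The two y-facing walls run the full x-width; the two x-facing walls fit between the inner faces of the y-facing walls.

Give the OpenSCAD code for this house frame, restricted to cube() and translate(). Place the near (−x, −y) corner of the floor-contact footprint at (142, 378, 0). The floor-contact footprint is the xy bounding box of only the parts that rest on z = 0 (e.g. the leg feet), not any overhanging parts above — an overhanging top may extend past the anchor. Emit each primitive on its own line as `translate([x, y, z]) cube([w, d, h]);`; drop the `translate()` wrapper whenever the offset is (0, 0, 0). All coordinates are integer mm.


translate([142, 378, 0]) cube([5530, 120, 2200]);
translate([142, 4918, 0]) cube([5530, 120, 2200]);
translate([142, 498, 0]) cube([120, 4420, 2200]);
translate([5552, 498, 0]) cube([120, 4420, 2200]);


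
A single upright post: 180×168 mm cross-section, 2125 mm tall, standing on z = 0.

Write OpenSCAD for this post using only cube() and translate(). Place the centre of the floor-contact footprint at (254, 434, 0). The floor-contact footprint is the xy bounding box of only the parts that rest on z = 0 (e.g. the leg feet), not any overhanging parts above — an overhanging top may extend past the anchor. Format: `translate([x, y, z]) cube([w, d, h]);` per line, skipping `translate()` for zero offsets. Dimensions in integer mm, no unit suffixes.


translate([164, 350, 0]) cube([180, 168, 2125]);


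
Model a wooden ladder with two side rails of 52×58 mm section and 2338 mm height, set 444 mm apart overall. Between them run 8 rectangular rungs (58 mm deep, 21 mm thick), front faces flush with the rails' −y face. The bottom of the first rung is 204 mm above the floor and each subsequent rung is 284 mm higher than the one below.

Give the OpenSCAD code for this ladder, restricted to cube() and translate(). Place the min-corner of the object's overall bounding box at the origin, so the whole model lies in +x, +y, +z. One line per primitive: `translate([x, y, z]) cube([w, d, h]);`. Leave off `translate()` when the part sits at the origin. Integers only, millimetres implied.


// rung span = 444 - 2*52 = 340
// rung[k] z = 204 + k*284
cube([52, 58, 2338]);
translate([392, 0, 0]) cube([52, 58, 2338]);
translate([52, 0, 204]) cube([340, 58, 21]);
translate([52, 0, 488]) cube([340, 58, 21]);
translate([52, 0, 772]) cube([340, 58, 21]);
translate([52, 0, 1056]) cube([340, 58, 21]);
translate([52, 0, 1340]) cube([340, 58, 21]);
translate([52, 0, 1624]) cube([340, 58, 21]);
translate([52, 0, 1908]) cube([340, 58, 21]);
translate([52, 0, 2192]) cube([340, 58, 21]);


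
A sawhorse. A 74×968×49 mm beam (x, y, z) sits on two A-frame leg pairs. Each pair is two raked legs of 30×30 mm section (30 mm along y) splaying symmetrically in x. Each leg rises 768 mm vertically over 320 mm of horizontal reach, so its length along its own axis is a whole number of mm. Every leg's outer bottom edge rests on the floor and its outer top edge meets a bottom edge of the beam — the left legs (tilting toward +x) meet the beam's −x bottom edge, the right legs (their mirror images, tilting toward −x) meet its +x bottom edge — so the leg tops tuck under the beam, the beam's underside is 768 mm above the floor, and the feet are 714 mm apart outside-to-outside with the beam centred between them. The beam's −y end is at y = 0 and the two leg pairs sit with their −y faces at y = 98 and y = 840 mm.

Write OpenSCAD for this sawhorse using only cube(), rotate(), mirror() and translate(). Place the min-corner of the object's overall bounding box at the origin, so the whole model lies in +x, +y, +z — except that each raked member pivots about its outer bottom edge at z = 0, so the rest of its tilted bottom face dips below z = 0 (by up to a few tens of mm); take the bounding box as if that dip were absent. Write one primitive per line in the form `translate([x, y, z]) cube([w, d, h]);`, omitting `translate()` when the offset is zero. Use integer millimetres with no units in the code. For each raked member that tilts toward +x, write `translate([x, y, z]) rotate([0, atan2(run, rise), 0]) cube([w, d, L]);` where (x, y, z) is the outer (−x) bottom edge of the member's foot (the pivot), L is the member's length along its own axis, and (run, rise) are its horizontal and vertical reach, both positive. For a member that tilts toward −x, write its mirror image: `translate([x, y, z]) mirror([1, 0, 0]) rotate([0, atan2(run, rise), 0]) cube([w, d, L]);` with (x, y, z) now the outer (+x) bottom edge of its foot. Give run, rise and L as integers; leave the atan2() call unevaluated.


// leg length = √(320² + 768²) = 832
// right-leg outer foot x = 2·320 + 74 = 714
// beam min-corner = (320, 0, 768)
translate([320, 0, 768]) cube([74, 968, 49]);
translate([0, 98, 0]) rotate([0, atan2(320, 768), 0]) cube([30, 30, 832]);
translate([714, 98, 0]) mirror([1, 0, 0]) rotate([0, atan2(320, 768), 0]) cube([30, 30, 832]);
translate([0, 840, 0]) rotate([0, atan2(320, 768), 0]) cube([30, 30, 832]);
translate([714, 840, 0]) mirror([1, 0, 0]) rotate([0, atan2(320, 768), 0]) cube([30, 30, 832]);


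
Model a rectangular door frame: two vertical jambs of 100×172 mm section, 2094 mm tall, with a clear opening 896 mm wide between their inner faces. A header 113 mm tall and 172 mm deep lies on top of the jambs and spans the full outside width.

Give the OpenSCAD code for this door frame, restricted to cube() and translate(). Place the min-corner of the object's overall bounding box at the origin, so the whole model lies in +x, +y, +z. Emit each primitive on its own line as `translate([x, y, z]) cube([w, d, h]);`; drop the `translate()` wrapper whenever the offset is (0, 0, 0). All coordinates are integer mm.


cube([100, 172, 2094]);
translate([996, 0, 0]) cube([100, 172, 2094]);
translate([0, 0, 2094]) cube([1096, 172, 113]);


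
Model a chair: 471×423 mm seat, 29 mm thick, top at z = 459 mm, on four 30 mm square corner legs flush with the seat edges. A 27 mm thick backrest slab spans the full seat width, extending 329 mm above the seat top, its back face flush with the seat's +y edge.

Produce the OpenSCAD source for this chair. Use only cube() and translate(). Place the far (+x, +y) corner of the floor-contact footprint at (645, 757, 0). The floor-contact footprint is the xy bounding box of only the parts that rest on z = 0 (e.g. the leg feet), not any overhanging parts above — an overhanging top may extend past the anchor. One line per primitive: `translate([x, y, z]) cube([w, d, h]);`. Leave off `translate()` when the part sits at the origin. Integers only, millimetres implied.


translate([174, 334, 430]) cube([471, 423, 29]);
translate([174, 334, 0]) cube([30, 30, 430]);
translate([615, 334, 0]) cube([30, 30, 430]);
translate([174, 727, 0]) cube([30, 30, 430]);
translate([615, 727, 0]) cube([30, 30, 430]);
translate([174, 730, 459]) cube([471, 27, 329]);


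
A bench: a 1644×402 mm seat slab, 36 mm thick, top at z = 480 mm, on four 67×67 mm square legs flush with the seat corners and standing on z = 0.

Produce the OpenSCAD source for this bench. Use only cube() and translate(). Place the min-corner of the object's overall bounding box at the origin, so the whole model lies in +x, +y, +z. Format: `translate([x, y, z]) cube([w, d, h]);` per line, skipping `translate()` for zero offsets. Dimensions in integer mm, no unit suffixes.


translate([0, 0, 444]) cube([1644, 402, 36]);
cube([67, 67, 444]);
translate([0, 335, 0]) cube([67, 67, 444]);
translate([1577, 0, 0]) cube([67, 67, 444]);
translate([1577, 335, 0]) cube([67, 67, 444]);


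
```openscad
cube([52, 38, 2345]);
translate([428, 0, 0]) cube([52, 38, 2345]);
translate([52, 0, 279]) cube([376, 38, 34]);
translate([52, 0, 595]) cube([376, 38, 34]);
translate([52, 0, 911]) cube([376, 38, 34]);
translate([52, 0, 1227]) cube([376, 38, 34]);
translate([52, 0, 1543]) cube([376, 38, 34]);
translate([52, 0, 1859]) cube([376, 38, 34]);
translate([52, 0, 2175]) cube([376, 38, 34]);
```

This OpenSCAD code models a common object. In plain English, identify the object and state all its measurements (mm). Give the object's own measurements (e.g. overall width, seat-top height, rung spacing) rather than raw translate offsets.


A straight ladder. Two 52×38 mm vertical rails, 2345 mm tall, stand 480 mm apart (outside-to-outside) with their front faces coplanar on the −y side. 7 rungs, each 38 mm deep and 34 mm tall, span between the inner faces of the rails, front faces flush with the rails. The lowest rung's underside is at z = 279 mm and rungs are spaced 316 mm apart (underside to underside).


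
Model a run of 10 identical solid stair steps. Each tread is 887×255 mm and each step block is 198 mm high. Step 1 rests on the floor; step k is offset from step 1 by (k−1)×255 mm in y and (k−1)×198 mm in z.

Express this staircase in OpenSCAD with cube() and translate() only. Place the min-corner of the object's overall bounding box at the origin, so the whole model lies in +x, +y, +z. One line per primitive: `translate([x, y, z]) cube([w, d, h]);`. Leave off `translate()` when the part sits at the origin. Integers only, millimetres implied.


cube([887, 255, 198]);
translate([0, 255, 198]) cube([887, 255, 198]);
translate([0, 510, 396]) cube([887, 255, 198]);
translate([0, 765, 594]) cube([887, 255, 198]);
translate([0, 1020, 792]) cube([887, 255, 198]);
translate([0, 1275, 990]) cube([887, 255, 198]);
translate([0, 1530, 1188]) cube([887, 255, 198]);
translate([0, 1785, 1386]) cube([887, 255, 198]);
translate([0, 2040, 1584]) cube([887, 255, 198]);
translate([0, 2295, 1782]) cube([887, 255, 198]);


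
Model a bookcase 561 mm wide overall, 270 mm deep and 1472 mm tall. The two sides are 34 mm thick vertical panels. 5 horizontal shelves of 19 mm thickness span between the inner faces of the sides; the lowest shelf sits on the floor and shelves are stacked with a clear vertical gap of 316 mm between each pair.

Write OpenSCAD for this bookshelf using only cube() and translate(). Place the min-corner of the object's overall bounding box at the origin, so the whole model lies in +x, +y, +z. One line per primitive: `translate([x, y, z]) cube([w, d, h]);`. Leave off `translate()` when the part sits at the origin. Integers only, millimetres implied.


cube([34, 270, 1472]);
translate([527, 0, 0]) cube([34, 270, 1472]);
translate([34, 0, 0]) cube([493, 270, 19]);
translate([34, 0, 335]) cube([493, 270, 19]);
translate([34, 0, 670]) cube([493, 270, 19]);
translate([34, 0, 1005]) cube([493, 270, 19]);
translate([34, 0, 1340]) cube([493, 270, 19]);


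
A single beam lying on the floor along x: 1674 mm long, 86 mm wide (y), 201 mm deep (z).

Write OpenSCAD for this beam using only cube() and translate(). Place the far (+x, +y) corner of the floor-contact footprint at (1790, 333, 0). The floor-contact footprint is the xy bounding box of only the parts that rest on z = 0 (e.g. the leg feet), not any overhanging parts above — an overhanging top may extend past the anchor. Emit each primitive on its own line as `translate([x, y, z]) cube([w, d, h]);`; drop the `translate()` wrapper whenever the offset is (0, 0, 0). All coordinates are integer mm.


translate([116, 247, 0]) cube([1674, 86, 201]);
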